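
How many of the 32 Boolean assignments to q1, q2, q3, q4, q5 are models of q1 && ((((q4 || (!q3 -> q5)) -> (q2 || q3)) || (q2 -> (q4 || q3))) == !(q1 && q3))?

8

Initial set: {(q1 && ((((q4 || (!q3 -> q5)) -> (q2 || q3)) || (q2 -> (q4 || q3))) == !(q1 && q3)))}.
(q1 && ((((q4 || (!q3 -> q5)) -> (q2 || q3)) || (q2 -> (q4 || q3))) == !(q1 && q3))): α-rule — add q1, ((((q4 || (!q3 -> q5)) -> (q2 || q3)) || (q2 -> (q4 || q3))) == !(q1 && q3)).
((((q4 || (!q3 -> q5)) -> (q2 || q3)) || (q2 -> (q4 || q3))) == !(q1 && q3)): β-rule — branch into (((q4 || (!q3 -> q5)) -> (q2 || q3)) || (q2 -> (q4 || q3))), !(q1 && q3)  //  !(((q4 || (!q3 -> q5)) -> (q2 || q3)) || (q2 -> (q4 || q3))), !!(q1 && q3).
  branch 1 (add (((q4 || (!q3 -> q5)) -> (q2 || q3)) || (q2 -> (q4 || q3))), !(q1 && q3)):
    (((q4 || (!q3 -> q5)) -> (q2 || q3)) || (q2 -> (q4 || q3))): β-rule — branch into ((q4 || (!q3 -> q5)) -> (q2 || q3))  //  (q2 -> (q4 || q3)).
      branch 1.1 (add ((q4 || (!q3 -> q5)) -> (q2 || q3))):
        !(q1 && q3): β-rule — branch into !q1  //  !q3.
          branch 1.1.1 (add !q1):
            × closes — contains both q1 and !q1.
          branch 1.1.2 (add !q3):
            ((q4 || (!q3 -> q5)) -> (q2 || q3)): β-rule — branch into !(q4 || (!q3 -> q5))  //  (q2 || q3).
              branch 1.1.2.1 (add !(q4 || (!q3 -> q5))):
                !(q4 || (!q3 -> q5)): α-rule — add !q4, !(!q3 -> q5).
                !(!q3 -> q5): α-rule — add !q3, !q5.
                ○ open, literals {q1=1, q3=0, q4=0, q5=0}.
              branch 1.1.2.2 (add (q2 || q3)):
                (q2 || q3): β-rule — branch into q2  //  q3.
                  branch 1.1.2.2.1 (add q2):
                    ○ open, literals {q1=1, q2=1, q3=0}.
                  branch 1.1.2.2.2 (add q3):
                    × closes — contains both q3 and !q3.
      branch 1.2 (add (q2 -> (q4 || q3))):
        !(q1 && q3): β-rule — branch into !q1  //  !q3.
          branch 1.2.1 (add !q1):
            × closes — contains both q1 and !q1.
          branch 1.2.2 (add !q3):
            (q2 -> (q4 || q3)): β-rule — branch into !q2  //  (q4 || q3).
              branch 1.2.2.1 (add !q2):
                ○ open, literals {q1=1, q2=0, q3=0}.
              branch 1.2.2.2 (add (q4 || q3)):
                (q4 || q3): β-rule — branch into q4  //  q3.
                  branch 1.2.2.2.1 (add q4):
                    ○ open, literals {q1=1, q3=0, q4=1}.
                  branch 1.2.2.2.2 (add q3):
                    × closes — contains both q3 and !q3.
  branch 2 (add !(((q4 || (!q3 -> q5)) -> (q2 || q3)) || (q2 -> (q4 || q3))), !!(q1 && q3)):
    !(((q4 || (!q3 -> q5)) -> (q2 || q3)) || (q2 -> (q4 || q3))): α-rule — add !((q4 || (!q3 -> q5)) -> (q2 || q3)), !(q2 -> (q4 || q3)).
    !!(q1 && q3): α-rule — add q1, q3.
    !((q4 || (!q3 -> q5)) -> (q2 || q3)): α-rule — add (q4 || (!q3 -> q5)), !(q2 || q3).
    !(q2 -> (q4 || q3)): α-rule — add q2, !(q4 || q3).
    !(q2 || q3): α-rule — add !q2, !q3.
    × closes — contains both q2 and !q2.
5 branches closed, 4 open.
Each open branch fixes some atoms; the unmentioned ones are free. Counting distinct full assignments: branch {q1=1, q3=0, q4=0, q5=0} (q2) contributes 2 new; branch {q1=1, q2=1, q3=0} (q4, q5) contributes 3 new; branch {q1=1, q2=0, q3=0} (q4, q5) contributes 3 new; branch {q1=1, q3=0, q4=1} (q2, q5) contributes 0 new. Total: 8.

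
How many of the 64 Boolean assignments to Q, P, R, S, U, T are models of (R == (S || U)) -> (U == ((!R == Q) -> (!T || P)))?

48

Initial set: {((R == (S || U)) -> (U == ((!R == Q) -> (!T || P))))}.
((R == (S || U)) -> (U == ((!R == Q) -> (!T || P)))): β-rule — branch into !(R == (S || U))  //  (U == ((!R == Q) -> (!T || P))).
  branch 1 (add !(R == (S || U))):
    !(R == (S || U)): β-rule — branch into R, !(S || U)  //  !R, (S || U).
      branch 1.1 (add R, !(S || U)):
        !(S || U): α-rule — add !S, !U.
        ○ open, literals {R=T, S=F, U=F}.
      branch 1.2 (add !R, (S || U)):
        (S || U): β-rule — branch into S  //  U.
          branch 1.2.1 (add S):
            ○ open, literals {R=F, S=T}.
          branch 1.2.2 (add U):
            ○ open, literals {R=F, U=T}.
  branch 2 (add (U == ((!R == Q) -> (!T || P)))):
    (U == ((!R == Q) -> (!T || P))): β-rule — branch into U, ((!R == Q) -> (!T || P))  //  !U, !((!R == Q) -> (!T || P)).
      branch 2.1 (add U, ((!R == Q) -> (!T || P))):
        ((!R == Q) -> (!T || P)): β-rule — branch into !(!R == Q)  //  (!T || P).
          branch 2.1.1 (add !(!R == Q)):
            !(!R == Q): β-rule — branch into !R, !Q  //  !!R, Q.
              branch 2.1.1.1 (add !R, !Q):
                ○ open, literals {Q=F, R=F, U=T}.
              branch 2.1.1.2 (add !!R, Q):
                ○ open, literals {Q=T, R=T, U=T}.
          branch 2.1.2 (add (!T || P)):
            (!T || P): β-rule — branch into !T  //  P.
              branch 2.1.2.1 (add !T):
                ○ open, literals {T=F, U=T}.
              branch 2.1.2.2 (add P):
                ○ open, literals {P=T, U=T}.
      branch 2.2 (add !U, !((!R == Q) -> (!T || P))):
        !((!R == Q) -> (!T || P)): α-rule — add (!R == Q), !(!T || P).
        !(!T || P): α-rule — add !!T, !P.
        (!R == Q): β-rule — branch into !R, Q  //  !!R, !Q.
          branch 2.2.1 (add !R, Q):
            ○ open, literals {P=F, Q=T, R=F, T=T, U=F}.
          branch 2.2.2 (add !!R, !Q):
            ○ open, literals {P=F, Q=F, R=T, T=T, U=F}.
0 branches closed, 9 open.
Each open branch fixes some atoms; the unmentioned ones are free. Counting distinct full assignments: branch {R=T, S=F, U=F} (Q, P, T) contributes 8 new; branch {R=F, S=T} (Q, P, U, T) contributes 16 new; branch {R=F, U=T} (Q, P, S, T) contributes 8 new; branch {Q=F, R=F, U=T} (P, S, T) contributes 0 new; branch {Q=T, R=T, U=T} (P, S, T) contributes 8 new; branch {T=F, U=T} (Q, P, R, S) contributes 4 new; branch {P=T, U=T} (Q, R, S, T) contributes 2 new; branch {P=F, Q=T, R=F, T=T, U=F} (S) contributes 1 new; branch {P=F, Q=F, R=T, T=T, U=F} (S) contributes 1 new. Total: 48.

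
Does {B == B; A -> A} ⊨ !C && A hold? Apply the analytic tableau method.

Initial set: {(B == B); (A -> A); !(!C && A)}.
(B == B): β-rule — branch into B, B  //  !B, !B.
  branch 1 (add B, B):
    (A -> A): β-rule — branch into !A  //  A.
      branch 1.1 (add !A):
        !(!C && A): β-rule — branch into !!C  //  !A.
          branch 1.1.1 (add !!C):
            ○ open, literals {A=F, B=T, C=T}.
          branch 1.1.2 (add !A):
            ○ open, literals {A=F, B=T}.
      branch 1.2 (add A):
        !(!C && A): β-rule — branch into !!C  //  !A.
          branch 1.2.1 (add !!C):
            ○ open, literals {A=T, B=T, C=T}.
          branch 1.2.2 (add !A):
            × closes — contains both A and !A.
  branch 2 (add !B, !B):
    (A -> A): β-rule — branch into !A  //  A.
      branch 2.1 (add !A):
        !(!C && A): β-rule — branch into !!C  //  !A.
          branch 2.1.1 (add !!C):
            ○ open, literals {A=F, B=F, C=T}.
          branch 2.1.2 (add !A):
            ○ open, literals {A=F, B=F}.
      branch 2.2 (add A):
        !(!C && A): β-rule — branch into !!C  //  !A.
          branch 2.2.1 (add !!C):
            ○ open, literals {A=T, B=F, C=T}.
          branch 2.2.2 (add !A):
            × closes — contains both A and !A.
2 branches closed, 6 open.
An open branch gives a countermodel: A=F, B=T, C=T (unmentioned atoms arbitrary); the premises hold there but the conclusion fails.

No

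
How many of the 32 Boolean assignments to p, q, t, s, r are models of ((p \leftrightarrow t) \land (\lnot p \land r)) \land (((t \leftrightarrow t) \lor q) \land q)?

Initial set: {(((p \leftrightarrow t) \land (\lnot p \land r)) \land (((t \leftrightarrow t) \lor q) \land q))}.
(((p \leftrightarrow t) \land (\lnot p \land r)) \land (((t \leftrightarrow t) \lor q) \land q)): α-rule — add ((p \leftrightarrow t) \land (\lnot p \land r)), (((t \leftrightarrow t) \lor q) \land q).
((p \leftrightarrow t) \land (\lnot p \land r)): α-rule — add (p \leftrightarrow t), (\lnot p \land r).
(((t \leftrightarrow t) \lor q) \land q): α-rule — add ((t \leftrightarrow t) \lor q), q.
(\lnot p \land r): α-rule — add \lnot p, r.
(p \leftrightarrow t): β-rule — branch into p, t  //  \lnot p, \lnot t.
  branch 1 (add p, t):
    × closes — contains both p and \lnot p.
  branch 2 (add \lnot p, \lnot t):
    ((t \leftrightarrow t) \lor q): β-rule — branch into (t \leftrightarrow t)  //  q.
      branch 2.1 (add (t \leftrightarrow t)):
        (t \leftrightarrow t): β-rule — branch into t, t  //  \lnot t, \lnot t.
          branch 2.1.1 (add t, t):
            × closes — contains both t and \lnot t.
          branch 2.1.2 (add \lnot t, \lnot t):
            ○ open, literals {p=0, q=1, r=1, t=0}.
      branch 2.2 (add q):
        ○ open, literals {p=0, q=1, r=1, t=0}.
2 branches closed, 2 open.
Each open branch fixes some atoms; the unmentioned ones are free. Counting distinct full assignments: branch {p=0, q=1, r=1, t=0} (s) contributes 2 new; branch {p=0, q=1, r=1, t=0} (s) contributes 0 new. Total: 2.

2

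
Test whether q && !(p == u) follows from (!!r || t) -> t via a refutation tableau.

Initial set: {((!!r || t) -> t); !(q && !(p == u))}.
((!!r || t) -> t): β-rule — branch into !(!!r || t)  //  t.
  branch 1 (add !(!!r || t)):
    !(!!r || t): α-rule — add !!!r, !t.
    !!!r: drop double negation, giving !r.
    !(q && !(p == u)): β-rule — branch into !q  //  !!(p == u).
      branch 1.1 (add !q):
        ○ open, literals {q=0, r=0, t=0}.
      branch 1.2 (add !!(p == u)):
        !!(p == u): β-rule — branch into p, u  //  !p, !u.
          branch 1.2.1 (add p, u):
            ○ open, literals {p=1, r=0, t=0, u=1}.
          branch 1.2.2 (add !p, !u):
            ○ open, literals {p=0, r=0, t=0, u=0}.
  branch 2 (add t):
    !(q && !(p == u)): β-rule — branch into !q  //  !!(p == u).
      branch 2.1 (add !q):
        ○ open, literals {q=0, t=1}.
      branch 2.2 (add !!(p == u)):
        !!(p == u): β-rule — branch into p, u  //  !p, !u.
          branch 2.2.1 (add p, u):
            ○ open, literals {p=1, t=1, u=1}.
          branch 2.2.2 (add !p, !u):
            ○ open, literals {p=0, t=1, u=0}.
0 branches closed, 6 open.
An open branch gives a countermodel: q=0, r=0, t=0 (unmentioned atoms arbitrary); the premises hold there but the conclusion fails.

No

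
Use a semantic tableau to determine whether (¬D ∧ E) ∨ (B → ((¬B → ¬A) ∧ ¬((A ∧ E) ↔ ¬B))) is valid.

Assume the negation and expand:
Initial set: {F ((¬D ∧ E) ∨ (B → ((¬B → ¬A) ∧ ¬((A ∧ E) ↔ ¬B))))}.
F ((¬D ∧ E) ∨ (B → ((¬B → ¬A) ∧ ¬((A ∧ E) ↔ ¬B)))): α-rule — add F (¬D ∧ E), F (B → ((¬B → ¬A) ∧ ¬((A ∧ E) ↔ ¬B))).
F (B → ((¬B → ¬A) ∧ ¬((A ∧ E) ↔ ¬B))): α-rule — add T B, F ((¬B → ¬A) ∧ ¬((A ∧ E) ↔ ¬B)).
F (¬D ∧ E): β-rule — branch into F ¬D  //  F E.
  branch 1 (add F ¬D):
    F ((¬B → ¬A) ∧ ¬((A ∧ E) ↔ ¬B)): β-rule — branch into F (¬B → ¬A)  //  F ¬((A ∧ E) ↔ ¬B).
      branch 1.1 (add F (¬B → ¬A)):
        F (¬B → ¬A): α-rule — add T ¬B, F ¬A.
        × closes — contains both B and ¬B.
      branch 1.2 (add F ¬((A ∧ E) ↔ ¬B)):
        F ¬((A ∧ E) ↔ ¬B): β-rule — branch into T (A ∧ E), T ¬B  //  F (A ∧ E), F ¬B.
          branch 1.2.1 (add T (A ∧ E), T ¬B):
            × closes — contains both B and ¬B.
          branch 1.2.2 (add F (A ∧ E), F ¬B):
            F (A ∧ E): β-rule — branch into F A  //  F E.
              branch 1.2.2.1 (add F A):
                ○ open, literals {A=0, B=1, D=1}.
              branch 1.2.2.2 (add F E):
                ○ open, literals {B=1, D=1, E=0}.
  branch 2 (add F E):
    F ((¬B → ¬A) ∧ ¬((A ∧ E) ↔ ¬B)): β-rule — branch into F (¬B → ¬A)  //  F ¬((A ∧ E) ↔ ¬B).
      branch 2.1 (add F (¬B → ¬A)):
        F (¬B → ¬A): α-rule — add T ¬B, F ¬A.
        × closes — contains both B and ¬B.
      branch 2.2 (add F ¬((A ∧ E) ↔ ¬B)):
        F ¬((A ∧ E) ↔ ¬B): β-rule — branch into T (A ∧ E), T ¬B  //  F (A ∧ E), F ¬B.
          branch 2.2.1 (add T (A ∧ E), T ¬B):
            × closes — contains both B and ¬B.
          branch 2.2.2 (add F (A ∧ E), F ¬B):
            F (A ∧ E): β-rule — branch into F A  //  F E.
              branch 2.2.2.1 (add F A):
                ○ open, literals {A=0, B=1, E=0}.
              branch 2.2.2.2 (add F E):
                ○ open, literals {B=1, E=0}.
4 branches closed, 4 open.
An open branch gives a countermodel: A=0, B=1, D=1 (unmentioned atoms arbitrary); under it the original formula is false.

Not valid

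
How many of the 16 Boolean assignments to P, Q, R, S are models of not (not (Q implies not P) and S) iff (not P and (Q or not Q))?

10

Initial set: {(not (not (Q implies not P) and S) iff (not P and (Q or not Q)))}.
(not (not (Q implies not P) and S) iff (not P and (Q or not Q))): β-rule — branch into not (not (Q implies not P) and S), (not P and (Q or not Q))  //  not not (not (Q implies not P) and S), not (not P and (Q or not Q)).
  branch 1 (add not (not (Q implies not P) and S), (not P and (Q or not Q))):
    (not P and (Q or not Q)): α-rule — add not P, (Q or not Q).
    not (not (Q implies not P) and S): β-rule — branch into not not (Q implies not P)  //  not S.
      branch 1.1 (add not not (Q implies not P)):
        (Q or not Q): β-rule — branch into Q  //  not Q.
          branch 1.1.1 (add Q):
            not not (Q implies not P): β-rule — branch into not Q  //  not P.
              branch 1.1.1.1 (add not Q):
                × closes — contains both Q and not Q.
              branch 1.1.1.2 (add not P):
                ○ open, literals {P=0, Q=1}.
          branch 1.1.2 (add not Q):
            not not (Q implies not P): β-rule — branch into not Q  //  not P.
              branch 1.1.2.1 (add not Q):
                ○ open, literals {P=0, Q=0}.
              branch 1.1.2.2 (add not P):
                ○ open, literals {P=0, Q=0}.
      branch 1.2 (add not S):
        (Q or not Q): β-rule — branch into Q  //  not Q.
          branch 1.2.1 (add Q):
            ○ open, literals {P=0, Q=1, S=0}.
          branch 1.2.2 (add not Q):
            ○ open, literals {P=0, Q=0, S=0}.
  branch 2 (add not not (not (Q implies not P) and S), not (not P and (Q or not Q))):
    not not (not (Q implies not P) and S): α-rule — add not (Q implies not P), S.
    not (Q implies not P): α-rule — add Q, not not P.
    not (not P and (Q or not Q)): β-rule — branch into not not P  //  not (Q or not Q).
      branch 2.1 (add not not P):
        ○ open, literals {P=1, Q=1, S=1}.
      branch 2.2 (add not (Q or not Q)):
        not (Q or not Q): α-rule — add not Q, not not Q.
        × closes — contains both Q and not Q.
2 branches closed, 6 open.
Each open branch fixes some atoms; the unmentioned ones are free. Counting distinct full assignments: branch {P=0, Q=1} (R, S) contributes 4 new; branch {P=0, Q=0} (R, S) contributes 4 new; branch {P=0, Q=0} (R, S) contributes 0 new; branch {P=0, Q=1, S=0} (R) contributes 0 new; branch {P=0, Q=0, S=0} (R) contributes 0 new; branch {P=1, Q=1, S=1} (R) contributes 2 new. Total: 10.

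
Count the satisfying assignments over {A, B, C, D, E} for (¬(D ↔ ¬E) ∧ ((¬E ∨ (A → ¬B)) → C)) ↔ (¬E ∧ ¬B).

19

Initial set: {((¬(D ↔ ¬E) ∧ ((¬E ∨ (A → ¬B)) → C)) ↔ (¬E ∧ ¬B))}.
((¬(D ↔ ¬E) ∧ ((¬E ∨ (A → ¬B)) → C)) ↔ (¬E ∧ ¬B)): β-rule — branch into (¬(D ↔ ¬E) ∧ ((¬E ∨ (A → ¬B)) → C)), (¬E ∧ ¬B)  //  ¬(¬(D ↔ ¬E) ∧ ((¬E ∨ (A → ¬B)) → C)), ¬(¬E ∧ ¬B).
  branch 1 (add (¬(D ↔ ¬E) ∧ ((¬E ∨ (A → ¬B)) → C)), (¬E ∧ ¬B)):
    (¬(D ↔ ¬E) ∧ ((¬E ∨ (A → ¬B)) → C)): α-rule — add ¬(D ↔ ¬E), ((¬E ∨ (A → ¬B)) → C).
    (¬E ∧ ¬B): α-rule — add ¬E, ¬B.
    ¬(D ↔ ¬E): β-rule — branch into D, ¬¬E  //  ¬D, ¬E.
      branch 1.1 (add D, ¬¬E):
        × closes — contains both E and ¬E.
      branch 1.2 (add ¬D, ¬E):
        ((¬E ∨ (A → ¬B)) → C): β-rule — branch into ¬(¬E ∨ (A → ¬B))  //  C.
          branch 1.2.1 (add ¬(¬E ∨ (A → ¬B))):
            ¬(¬E ∨ (A → ¬B)): α-rule — add ¬¬E, ¬(A → ¬B).
            × closes — contains both E and ¬E.
          branch 1.2.2 (add C):
            ○ open, literals {B=0, C=1, D=0, E=0}.
  branch 2 (add ¬(¬(D ↔ ¬E) ∧ ((¬E ∨ (A → ¬B)) → C)), ¬(¬E ∧ ¬B)):
    ¬(¬(D ↔ ¬E) ∧ ((¬E ∨ (A → ¬B)) → C)): β-rule — branch into ¬¬(D ↔ ¬E)  //  ¬((¬E ∨ (A → ¬B)) → C).
      branch 2.1 (add ¬¬(D ↔ ¬E)):
        ¬(¬E ∧ ¬B): β-rule — branch into ¬¬E  //  ¬¬B.
          branch 2.1.1 (add ¬¬E):
            ¬¬(D ↔ ¬E): β-rule — branch into D, ¬E  //  ¬D, ¬¬E.
              branch 2.1.1.1 (add D, ¬E):
                × closes — contains both E and ¬E.
              branch 2.1.1.2 (add ¬D, ¬¬E):
                ○ open, literals {D=0, E=1}.
          branch 2.1.2 (add ¬¬B):
            ¬¬(D ↔ ¬E): β-rule — branch into D, ¬E  //  ¬D, ¬¬E.
              branch 2.1.2.1 (add D, ¬E):
                ○ open, literals {B=1, D=1, E=0}.
              branch 2.1.2.2 (add ¬D, ¬¬E):
                ○ open, literals {B=1, D=0, E=1}.
      branch 2.2 (add ¬((¬E ∨ (A → ¬B)) → C)):
        ¬((¬E ∨ (A → ¬B)) → C): α-rule — add (¬E ∨ (A → ¬B)), ¬C.
        ¬(¬E ∧ ¬B): β-rule — branch into ¬¬E  //  ¬¬B.
          branch 2.2.1 (add ¬¬E):
            (¬E ∨ (A → ¬B)): β-rule — branch into ¬E  //  (A → ¬B).
              branch 2.2.1.1 (add ¬E):
                × closes — contains both E and ¬E.
              branch 2.2.1.2 (add (A → ¬B)):
                (A → ¬B): β-rule — branch into ¬A  //  ¬B.
                  branch 2.2.1.2.1 (add ¬A):
                    ○ open, literals {A=0, C=0, E=1}.
                  branch 2.2.1.2.2 (add ¬B):
                    ○ open, literals {B=0, C=0, E=1}.
          branch 2.2.2 (add ¬¬B):
            (¬E ∨ (A → ¬B)): β-rule — branch into ¬E  //  (A → ¬B).
              branch 2.2.2.1 (add ¬E):
                ○ open, literals {B=1, C=0, E=0}.
              branch 2.2.2.2 (add (A → ¬B)):
                (A → ¬B): β-rule — branch into ¬A  //  ¬B.
                  branch 2.2.2.2.1 (add ¬A):
                    ○ open, literals {A=0, B=1, C=0}.
                  branch 2.2.2.2.2 (add ¬B):
                    × closes — contains both B and ¬B.
5 branches closed, 8 open.
Each open branch fixes some atoms; the unmentioned ones are free. Counting distinct full assignments: branch {B=0, C=1, D=0, E=0} (A) contributes 2 new; branch {D=0, E=1} (A, B, C) contributes 8 new; branch {B=1, D=1, E=0} (A, C) contributes 4 new; branch {B=1, D=0, E=1} (A, C) contributes 0 new; branch {A=0, C=0, E=1} (B, D) contributes 2 new; branch {B=0, C=0, E=1} (A, D) contributes 1 new; branch {B=1, C=0, E=0} (A, D) contributes 2 new; branch {A=0, B=1, C=0} (D, E) contributes 0 new. Total: 19.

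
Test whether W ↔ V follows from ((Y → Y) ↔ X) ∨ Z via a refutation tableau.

Initial set: {T (((Y → Y) ↔ X) ∨ Z); F (W ↔ V)}.
T (((Y → Y) ↔ X) ∨ Z): β-rule — branch into T ((Y → Y) ↔ X)  //  T Z.
  branch 1 (add T ((Y → Y) ↔ X)):
    F (W ↔ V): β-rule — branch into T W, F V  //  F W, T V.
      branch 1.1 (add T W, F V):
        T ((Y → Y) ↔ X): β-rule — branch into T (Y → Y), T X  //  F (Y → Y), F X.
          branch 1.1.1 (add T (Y → Y), T X):
            T (Y → Y): β-rule — branch into F Y  //  T Y.
              branch 1.1.1.1 (add F Y):
                ○ open, literals {V=false, W=true, X=true, Y=false}.
              branch 1.1.1.2 (add T Y):
                ○ open, literals {V=false, W=true, X=true, Y=true}.
          branch 1.1.2 (add F (Y → Y), F X):
            F (Y → Y): α-rule — add T Y, F Y.
            × closes — contains both Y and ¬Y.
      branch 1.2 (add F W, T V):
        T ((Y → Y) ↔ X): β-rule — branch into T (Y → Y), T X  //  F (Y → Y), F X.
          branch 1.2.1 (add T (Y → Y), T X):
            T (Y → Y): β-rule — branch into F Y  //  T Y.
              branch 1.2.1.1 (add F Y):
                ○ open, literals {V=true, W=false, X=true, Y=false}.
              branch 1.2.1.2 (add T Y):
                ○ open, literals {V=true, W=false, X=true, Y=true}.
          branch 1.2.2 (add F (Y → Y), F X):
            F (Y → Y): α-rule — add T Y, F Y.
            × closes — contains both Y and ¬Y.
  branch 2 (add T Z):
    F (W ↔ V): β-rule — branch into T W, F V  //  F W, T V.
      branch 2.1 (add T W, F V):
        ○ open, literals {V=false, W=true, Z=true}.
      branch 2.2 (add F W, T V):
        ○ open, literals {V=true, W=false, Z=true}.
2 branches closed, 6 open.
An open branch gives a countermodel: V=false, W=true, X=true, Y=false (unmentioned atoms arbitrary); the premises hold there but the conclusion fails.

No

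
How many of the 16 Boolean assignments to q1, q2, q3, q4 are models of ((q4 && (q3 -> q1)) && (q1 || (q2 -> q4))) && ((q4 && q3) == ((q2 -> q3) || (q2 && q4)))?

Initial set: {(((q4 && (q3 -> q1)) && (q1 || (q2 -> q4))) && ((q4 && q3) == ((q2 -> q3) || (q2 && q4))))}.
(((q4 && (q3 -> q1)) && (q1 || (q2 -> q4))) && ((q4 && q3) == ((q2 -> q3) || (q2 && q4)))): α-rule — add ((q4 && (q3 -> q1)) && (q1 || (q2 -> q4))), ((q4 && q3) == ((q2 -> q3) || (q2 && q4))).
((q4 && (q3 -> q1)) && (q1 || (q2 -> q4))): α-rule — add (q4 && (q3 -> q1)), (q1 || (q2 -> q4)).
(q4 && (q3 -> q1)): α-rule — add q4, (q3 -> q1).
((q4 && q3) == ((q2 -> q3) || (q2 && q4))): β-rule — branch into (q4 && q3), ((q2 -> q3) || (q2 && q4))  //  !(q4 && q3), !((q2 -> q3) || (q2 && q4)).
  branch 1 (add (q4 && q3), ((q2 -> q3) || (q2 && q4))):
    (q4 && q3): α-rule — add q4, q3.
    (q1 || (q2 -> q4)): β-rule — branch into q1  //  (q2 -> q4).
      branch 1.1 (add q1):
        (q3 -> q1): β-rule — branch into !q3  //  q1.
          branch 1.1.1 (add !q3):
            × closes — contains both q3 and !q3.
          branch 1.1.2 (add q1):
            ((q2 -> q3) || (q2 && q4)): β-rule — branch into (q2 -> q3)  //  (q2 && q4).
              branch 1.1.2.1 (add (q2 -> q3)):
                (q2 -> q3): β-rule — branch into !q2  //  q3.
                  branch 1.1.2.1.1 (add !q2):
                    ○ open, literals {q1=1, q2=0, q3=1, q4=1}.
                  branch 1.1.2.1.2 (add q3):
                    ○ open, literals {q1=1, q3=1, q4=1}.
              branch 1.1.2.2 (add (q2 && q4)):
                (q2 && q4): α-rule — add q2, q4.
                ○ open, literals {q1=1, q2=1, q3=1, q4=1}.
      branch 1.2 (add (q2 -> q4)):
        (q3 -> q1): β-rule — branch into !q3  //  q1.
          branch 1.2.1 (add !q3):
            × closes — contains both q3 and !q3.
          branch 1.2.2 (add q1):
            ((q2 -> q3) || (q2 && q4)): β-rule — branch into (q2 -> q3)  //  (q2 && q4).
              branch 1.2.2.1 (add (q2 -> q3)):
                (q2 -> q4): β-rule — branch into !q2  //  q4.
                  branch 1.2.2.1.1 (add !q2):
                    (q2 -> q3): β-rule — branch into !q2  //  q3.
                      branch 1.2.2.1.1.1 (add !q2):
                        ○ open, literals {q1=1, q2=0, q3=1, q4=1}.
                      branch 1.2.2.1.1.2 (add q3):
                        ○ open, literals {q1=1, q2=0, q3=1, q4=1}.
                  branch 1.2.2.1.2 (add q4):
                    (q2 -> q3): β-rule — branch into !q2  //  q3.
                      branch 1.2.2.1.2.1 (add !q2):
                        ○ open, literals {q1=1, q2=0, q3=1, q4=1}.
                      branch 1.2.2.1.2.2 (add q3):
                        ○ open, literals {q1=1, q3=1, q4=1}.
              branch 1.2.2.2 (add (q2 && q4)):
                (q2 && q4): α-rule — add q2, q4.
                (q2 -> q4): β-rule — branch into !q2  //  q4.
                  branch 1.2.2.2.1 (add !q2):
                    × closes — contains both q2 and !q2.
                  branch 1.2.2.2.2 (add q4):
                    ○ open, literals {q1=1, q2=1, q3=1, q4=1}.
  branch 2 (add !(q4 && q3), !((q2 -> q3) || (q2 && q4))):
    !((q2 -> q3) || (q2 && q4)): α-rule — add !(q2 -> q3), !(q2 && q4).
    !(q2 -> q3): α-rule — add q2, !q3.
    (q1 || (q2 -> q4)): β-rule — branch into q1  //  (q2 -> q4).
      branch 2.1 (add q1):
        (q3 -> q1): β-rule — branch into !q3  //  q1.
          branch 2.1.1 (add !q3):
            !(q4 && q3): β-rule — branch into !q4  //  !q3.
              branch 2.1.1.1 (add !q4):
                × closes — contains both q4 and !q4.
              branch 2.1.1.2 (add !q3):
                !(q2 && q4): β-rule — branch into !q2  //  !q4.
                  branch 2.1.1.2.1 (add !q2):
                    × closes — contains both q2 and !q2.
                  branch 2.1.1.2.2 (add !q4):
                    × closes — contains both q4 and !q4.
          branch 2.1.2 (add q1):
            !(q4 && q3): β-rule — branch into !q4  //  !q3.
              branch 2.1.2.1 (add !q4):
                × closes — contains both q4 and !q4.
              branch 2.1.2.2 (add !q3):
                !(q2 && q4): β-rule — branch into !q2  //  !q4.
                  branch 2.1.2.2.1 (add !q2):
                    × closes — contains both q2 and !q2.
                  branch 2.1.2.2.2 (add !q4):
                    × closes — contains both q4 and !q4.
      branch 2.2 (add (q2 -> q4)):
        (q3 -> q1): β-rule — branch into !q3  //  q1.
          branch 2.2.1 (add !q3):
            !(q4 && q3): β-rule — branch into !q4  //  !q3.
              branch 2.2.1.1 (add !q4):
                × closes — contains both q4 and !q4.
              branch 2.2.1.2 (add !q3):
                !(q2 && q4): β-rule — branch into !q2  //  !q4.
                  branch 2.2.1.2.1 (add !q2):
                    × closes — contains both q2 and !q2.
                  branch 2.2.1.2.2 (add !q4):
                    × closes — contains both q4 and !q4.
          branch 2.2.2 (add q1):
            !(q4 && q3): β-rule — branch into !q4  //  !q3.
              branch 2.2.2.1 (add !q4):
                × closes — contains both q4 and !q4.
              branch 2.2.2.2 (add !q3):
                !(q2 && q4): β-rule — branch into !q2  //  !q4.
                  branch 2.2.2.2.1 (add !q2):
                    × closes — contains both q2 and !q2.
                  branch 2.2.2.2.2 (add !q4):
                    × closes — contains both q4 and !q4.
15 branches closed, 8 open.
Each open branch fixes some atoms; the unmentioned ones are free. Counting distinct full assignments: branch {q1=1, q2=0, q3=1, q4=1} (none free) contributes 1 new; branch {q1=1, q3=1, q4=1} (q2) contributes 1 new; branch {q1=1, q2=1, q3=1, q4=1} (none free) contributes 0 new; branch {q1=1, q2=0, q3=1, q4=1} (none free) contributes 0 new; branch {q1=1, q2=0, q3=1, q4=1} (none free) contributes 0 new; branch {q1=1, q2=0, q3=1, q4=1} (none free) contributes 0 new; branch {q1=1, q3=1, q4=1} (q2) contributes 0 new; branch {q1=1, q2=1, q3=1, q4=1} (none free) contributes 0 new. Total: 2.

2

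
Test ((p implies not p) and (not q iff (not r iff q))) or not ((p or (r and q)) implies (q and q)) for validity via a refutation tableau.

Assume the negation and expand:
Initial set: {not (((p implies not p) and (not q iff (not r iff q))) or not ((p or (r and q)) implies (q and q)))}.
not (((p implies not p) and (not q iff (not r iff q))) or not ((p or (r and q)) implies (q and q))): α-rule — add not ((p implies not p) and (not q iff (not r iff q))), not not ((p or (r and q)) implies (q and q)).
not ((p implies not p) and (not q iff (not r iff q))): β-rule — branch into not (p implies not p)  //  not (not q iff (not r iff q)).
  branch 1 (add not (p implies not p)):
    not (p implies not p): α-rule — add p, not not p.
    not not ((p or (r and q)) implies (q and q)): β-rule — branch into not (p or (r and q))  //  (q and q).
      branch 1.1 (add not (p or (r and q))):
        not (p or (r and q)): α-rule — add not p, not (r and q).
        × closes — contains both p and not p.
      branch 1.2 (add (q and q)):
        (q and q): α-rule — add q, q.
        ○ open, literals {p=true, q=true}.
  branch 2 (add not (not q iff (not r iff q))):
    not not ((p or (r and q)) implies (q and q)): β-rule — branch into not (p or (r and q))  //  (q and q).
      branch 2.1 (add not (p or (r and q))):
        not (p or (r and q)): α-rule — add not p, not (r and q).
        not (not q iff (not r iff q)): β-rule — branch into not q, not (not r iff q)  //  not not q, (not r iff q).
          branch 2.1.1 (add not q, not (not r iff q)):
            not (r and q): β-rule — branch into not r  //  not q.
              branch 2.1.1.1 (add not r):
                not (not r iff q): β-rule — branch into not r, not q  //  not not r, q.
                  branch 2.1.1.1.1 (add not r, not q):
                    ○ open, literals {p=false, q=false, r=false}.
                  branch 2.1.1.1.2 (add not not r, q):
                    × closes — contains both r and not r.
              branch 2.1.1.2 (add not q):
                not (not r iff q): β-rule — branch into not r, not q  //  not not r, q.
                  branch 2.1.1.2.1 (add not r, not q):
                    ○ open, literals {p=false, q=false, r=false}.
                  branch 2.1.1.2.2 (add not not r, q):
                    × closes — contains both q and not q.
          branch 2.1.2 (add not not q, (not r iff q)):
            not (r and q): β-rule — branch into not r  //  not q.
              branch 2.1.2.1 (add not r):
                (not r iff q): β-rule — branch into not r, q  //  not not r, not q.
                  branch 2.1.2.1.1 (add not r, q):
                    ○ open, literals {p=false, q=true, r=false}.
                  branch 2.1.2.1.2 (add not not r, not q):
                    × closes — contains both r and not r.
              branch 2.1.2.2 (add not q):
                × closes — contains both q and not q.
      branch 2.2 (add (q and q)):
        (q and q): α-rule — add q, q.
        not (not q iff (not r iff q)): β-rule — branch into not q, not (not r iff q)  //  not not q, (not r iff q).
          branch 2.2.1 (add not q, not (not r iff q)):
            × closes — contains both q and not q.
          branch 2.2.2 (add not not q, (not r iff q)):
            (not r iff q): β-rule — branch into not r, q  //  not not r, not q.
              branch 2.2.2.1 (add not r, q):
                ○ open, literals {q=true, r=false}.
              branch 2.2.2.2 (add not not r, not q):
                × closes — contains both q and not q.
7 branches closed, 5 open.
An open branch gives a countermodel: p=true, q=true (unmentioned atoms arbitrary); under it the original formula is false.

Not valid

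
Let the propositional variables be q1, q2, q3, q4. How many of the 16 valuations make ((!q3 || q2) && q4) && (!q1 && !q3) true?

2

Initial set: {(((!q3 || q2) && q4) && (!q1 && !q3))}.
(((!q3 || q2) && q4) && (!q1 && !q3)): α-rule — add ((!q3 || q2) && q4), (!q1 && !q3).
((!q3 || q2) && q4): α-rule — add (!q3 || q2), q4.
(!q1 && !q3): α-rule — add !q1, !q3.
(!q3 || q2): β-rule — branch into !q3  //  q2.
  branch 1 (add !q3):
    ○ open, literals {q1=false, q3=false, q4=true}.
  branch 2 (add q2):
    ○ open, literals {q1=false, q2=true, q3=false, q4=true}.
0 branches closed, 2 open.
Each open branch fixes some atoms; the unmentioned ones are free. Counting distinct full assignments: branch {q1=false, q3=false, q4=true} (q2) contributes 2 new; branch {q1=false, q2=true, q3=false, q4=true} (none free) contributes 0 new. Total: 2.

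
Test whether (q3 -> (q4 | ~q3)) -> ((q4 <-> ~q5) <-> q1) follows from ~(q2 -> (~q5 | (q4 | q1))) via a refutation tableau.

No

Initial set: {T ~(q2 -> (~q5 | (q4 | q1))); F ((q3 -> (q4 | ~q3)) -> ((q4 <-> ~q5) <-> q1))}.
T ~(q2 -> (~q5 | (q4 | q1))): α-rule — add T q2, F (~q5 | (q4 | q1)).
F ((q3 -> (q4 | ~q3)) -> ((q4 <-> ~q5) <-> q1)): α-rule — add T (q3 -> (q4 | ~q3)), F ((q4 <-> ~q5) <-> q1).
F (~q5 | (q4 | q1)): α-rule — add F ~q5, F (q4 | q1).
F (q4 | q1): α-rule — add F q4, F q1.
T (q3 -> (q4 | ~q3)): β-rule — branch into F q3  //  T (q4 | ~q3).
  branch 1 (add F q3):
    F ((q4 <-> ~q5) <-> q1): β-rule — branch into T (q4 <-> ~q5), F q1  //  F (q4 <-> ~q5), T q1.
      branch 1.1 (add T (q4 <-> ~q5), F q1):
        T (q4 <-> ~q5): β-rule — branch into T q4, T ~q5  //  F q4, F ~q5.
          branch 1.1.1 (add T q4, T ~q5):
            × closes — contains both q4 and ~q4.
          branch 1.1.2 (add F q4, F ~q5):
            ○ open, literals {q1=false, q2=true, q3=false, q4=false, q5=true}.
      branch 1.2 (add F (q4 <-> ~q5), T q1):
        × closes — contains both q1 and ~q1.
  branch 2 (add T (q4 | ~q3)):
    F ((q4 <-> ~q5) <-> q1): β-rule — branch into T (q4 <-> ~q5), F q1  //  F (q4 <-> ~q5), T q1.
      branch 2.1 (add T (q4 <-> ~q5), F q1):
        T (q4 | ~q3): β-rule — branch into T q4  //  T ~q3.
          branch 2.1.1 (add T q4):
            × closes — contains both q4 and ~q4.
          branch 2.1.2 (add T ~q3):
            T (q4 <-> ~q5): β-rule — branch into T q4, T ~q5  //  F q4, F ~q5.
              branch 2.1.2.1 (add T q4, T ~q5):
                × closes — contains both q4 and ~q4.
              branch 2.1.2.2 (add F q4, F ~q5):
                ○ open, literals {q1=false, q2=true, q3=false, q4=false, q5=true}.
      branch 2.2 (add F (q4 <-> ~q5), T q1):
        × closes — contains both q1 and ~q1.
5 branches closed, 2 open.
An open branch gives a countermodel: q1=false, q2=true, q3=false, q4=false, q5=true (unmentioned atoms arbitrary); the premises hold there but the conclusion fails.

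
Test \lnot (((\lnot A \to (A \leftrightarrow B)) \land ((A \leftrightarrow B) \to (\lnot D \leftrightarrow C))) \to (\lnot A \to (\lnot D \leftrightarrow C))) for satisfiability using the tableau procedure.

Unsatisfiable

Initial set: {\lnot (((\lnot A \to (A \leftrightarrow B)) \land ((A \leftrightarrow B) \to (\lnot D \leftrightarrow C))) \to (\lnot A \to (\lnot D \leftrightarrow C)))}.
\lnot (((\lnot A \to (A \leftrightarrow B)) \land ((A \leftrightarrow B) \to (\lnot D \leftrightarrow C))) \to (\lnot A \to (\lnot D \leftrightarrow C))): α-rule — add ((\lnot A \to (A \leftrightarrow B)) \land ((A \leftrightarrow B) \to (\lnot D \leftrightarrow C))), \lnot (\lnot A \to (\lnot D \leftrightarrow C)).
((\lnot A \to (A \leftrightarrow B)) \land ((A \leftrightarrow B) \to (\lnot D \leftrightarrow C))): α-rule — add (\lnot A \to (A \leftrightarrow B)), ((A \leftrightarrow B) \to (\lnot D \leftrightarrow C)).
\lnot (\lnot A \to (\lnot D \leftrightarrow C)): α-rule — add \lnot A, \lnot (\lnot D \leftrightarrow C).
(\lnot A \to (A \leftrightarrow B)): β-rule — branch into \lnot \lnot A  //  (A \leftrightarrow B).
  branch 1 (add \lnot \lnot A):
    × closes — contains both A and \lnot A.
  branch 2 (add (A \leftrightarrow B)):
    ((A \leftrightarrow B) \to (\lnot D \leftrightarrow C)): β-rule — branch into \lnot (A \leftrightarrow B)  //  (\lnot D \leftrightarrow C).
      branch 2.1 (add \lnot (A \leftrightarrow B)):
        \lnot (\lnot D \leftrightarrow C): β-rule — branch into \lnot D, \lnot C  //  \lnot \lnot D, C.
          branch 2.1.1 (add \lnot D, \lnot C):
            (A \leftrightarrow B): β-rule — branch into A, B  //  \lnot A, \lnot B.
              branch 2.1.1.1 (add A, B):
                × closes — contains both A and \lnot A.
              branch 2.1.1.2 (add \lnot A, \lnot B):
                \lnot (A \leftrightarrow B): β-rule — branch into A, \lnot B  //  \lnot A, B.
                  branch 2.1.1.2.1 (add A, \lnot B):
                    × closes — contains both A and \lnot A.
                  branch 2.1.1.2.2 (add \lnot A, B):
                    × closes — contains both B and \lnot B.
          branch 2.1.2 (add \lnot \lnot D, C):
            (A \leftrightarrow B): β-rule — branch into A, B  //  \lnot A, \lnot B.
              branch 2.1.2.1 (add A, B):
                × closes — contains both A and \lnot A.
              branch 2.1.2.2 (add \lnot A, \lnot B):
                \lnot (A \leftrightarrow B): β-rule — branch into A, \lnot B  //  \lnot A, B.
                  branch 2.1.2.2.1 (add A, \lnot B):
                    × closes — contains both A and \lnot A.
                  branch 2.1.2.2.2 (add \lnot A, B):
                    × closes — contains both B and \lnot B.
      branch 2.2 (add (\lnot D \leftrightarrow C)):
        \lnot (\lnot D \leftrightarrow C): β-rule — branch into \lnot D, \lnot C  //  \lnot \lnot D, C.
          branch 2.2.1 (add \lnot D, \lnot C):
            (A \leftrightarrow B): β-rule — branch into A, B  //  \lnot A, \lnot B.
              branch 2.2.1.1 (add A, B):
                × closes — contains both A and \lnot A.
              branch 2.2.1.2 (add \lnot A, \lnot B):
                (\lnot D \leftrightarrow C): β-rule — branch into \lnot D, C  //  \lnot \lnot D, \lnot C.
                  branch 2.2.1.2.1 (add \lnot D, C):
                    × closes — contains both C and \lnot C.
                  branch 2.2.1.2.2 (add \lnot \lnot D, \lnot C):
                    × closes — contains both D and \lnot D.
          branch 2.2.2 (add \lnot \lnot D, C):
            (A \leftrightarrow B): β-rule — branch into A, B  //  \lnot A, \lnot B.
              branch 2.2.2.1 (add A, B):
                × closes — contains both A and \lnot A.
              branch 2.2.2.2 (add \lnot A, \lnot B):
                (\lnot D \leftrightarrow C): β-rule — branch into \lnot D, C  //  \lnot \lnot D, \lnot C.
                  branch 2.2.2.2.1 (add \lnot D, C):
                    × closes — contains both D and \lnot D.
                  branch 2.2.2.2.2 (add \lnot \lnot D, \lnot C):
                    × closes — contains both C and \lnot C.
All 13 branches close.
Every branch closed; the formula is unsatisfiable.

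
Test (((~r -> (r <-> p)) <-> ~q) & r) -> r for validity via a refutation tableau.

Assume the negation and expand:
Initial set: {~((((~r -> (r <-> p)) <-> ~q) & r) -> r)}.
~((((~r -> (r <-> p)) <-> ~q) & r) -> r): α-rule — add (((~r -> (r <-> p)) <-> ~q) & r), ~r.
(((~r -> (r <-> p)) <-> ~q) & r): α-rule — add ((~r -> (r <-> p)) <-> ~q), r.
× closes — contains both r and ~r.
All 1 branch closes.
Every branch closed, so the negation is unsatisfiable and the formula is valid.

Valid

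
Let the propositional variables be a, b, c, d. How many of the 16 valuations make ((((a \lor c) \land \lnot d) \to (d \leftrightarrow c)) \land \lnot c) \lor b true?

Initial set: {(((((a \lor c) \land \lnot d) \to (d \leftrightarrow c)) \land \lnot c) \lor b)}.
(((((a \lor c) \land \lnot d) \to (d \leftrightarrow c)) \land \lnot c) \lor b): β-rule — branch into ((((a \lor c) \land \lnot d) \to (d \leftrightarrow c)) \land \lnot c)  //  b.
  branch 1 (add ((((a \lor c) \land \lnot d) \to (d \leftrightarrow c)) \land \lnot c)):
    ((((a \lor c) \land \lnot d) \to (d \leftrightarrow c)) \land \lnot c): α-rule — add (((a \lor c) \land \lnot d) \to (d \leftrightarrow c)), \lnot c.
    (((a \lor c) \land \lnot d) \to (d \leftrightarrow c)): β-rule — branch into \lnot ((a \lor c) \land \lnot d)  //  (d \leftrightarrow c).
      branch 1.1 (add \lnot ((a \lor c) \land \lnot d)):
        \lnot ((a \lor c) \land \lnot d): β-rule — branch into \lnot (a \lor c)  //  \lnot \lnot d.
          branch 1.1.1 (add \lnot (a \lor c)):
            \lnot (a \lor c): α-rule — add \lnot a, \lnot c.
            ○ open, literals {a=F, c=F}.
          branch 1.1.2 (add \lnot \lnot d):
            ○ open, literals {c=F, d=T}.
      branch 1.2 (add (d \leftrightarrow c)):
        (d \leftrightarrow c): β-rule — branch into d, c  //  \lnot d, \lnot c.
          branch 1.2.1 (add d, c):
            × closes — contains both c and \lnot c.
          branch 1.2.2 (add \lnot d, \lnot c):
            ○ open, literals {c=F, d=F}.
  branch 2 (add b):
    ○ open, literals {b=T}.
1 branch closed, 4 open.
Each open branch fixes some atoms; the unmentioned ones are free. Counting distinct full assignments: branch {a=F, c=F} (b, d) contributes 4 new; branch {c=F, d=T} (a, b) contributes 2 new; branch {c=F, d=F} (a, b) contributes 2 new; branch {b=T} (a, c, d) contributes 4 new. Total: 12.

12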